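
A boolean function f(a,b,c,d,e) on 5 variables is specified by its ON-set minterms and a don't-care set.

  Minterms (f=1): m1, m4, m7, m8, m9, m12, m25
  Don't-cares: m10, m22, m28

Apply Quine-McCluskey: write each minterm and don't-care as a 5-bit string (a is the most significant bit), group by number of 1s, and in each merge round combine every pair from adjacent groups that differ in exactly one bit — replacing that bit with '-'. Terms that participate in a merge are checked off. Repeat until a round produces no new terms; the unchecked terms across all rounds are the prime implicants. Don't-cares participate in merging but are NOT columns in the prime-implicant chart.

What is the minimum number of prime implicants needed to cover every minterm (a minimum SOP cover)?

[col 0] 00001*, 00100*, 00111, 01000*, 01001*, 01010*, 01100*, 10110, 11001*, 11100*
[col 1] -1001, -1100, 0-001, 0-100, 01-00, 010-0, 0100-
Prime implicants: -1001, -1100, 0-001, 0-100, 00111, 01-00, 010-0, 0100-, 10110
PI chart (minterm → PIs covering it):
  1 | 0-001  (sole → essential)
  4 | 0-100  (sole → essential)
  7 | 00111  (sole → essential)
  8 | 01-00,010-0,0100-
  9 | -1001,0-001,0100-
  12 | -1100,0-100,01-00
  25 | -1001  (sole → essential)
Essential prime implicants: -1001, 0-001, 0-100, 00111
Petrick residual → 01-00
Minimum SOP uses 5 PIs: bc'd'e + a'c'd'e + a'cd'e' + a'b'cde + a'bd'e'

5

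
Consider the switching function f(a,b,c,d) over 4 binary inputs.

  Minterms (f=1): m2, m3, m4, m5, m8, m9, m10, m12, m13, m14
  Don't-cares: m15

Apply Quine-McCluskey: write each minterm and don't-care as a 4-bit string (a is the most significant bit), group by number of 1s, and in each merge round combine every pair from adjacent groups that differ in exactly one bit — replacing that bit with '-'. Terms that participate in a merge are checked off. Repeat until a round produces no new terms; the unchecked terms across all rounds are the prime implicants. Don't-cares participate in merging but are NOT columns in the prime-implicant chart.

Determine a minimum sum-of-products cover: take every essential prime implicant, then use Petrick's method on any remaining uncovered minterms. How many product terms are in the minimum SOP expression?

4

[col 0] 0010*, 0011*, 0100*, 0101*, 1000*, 1001*, 1010*, 1100*, 1101*, 1110*, 1111*
[col 1] -010, -100*, -101*, 001-, 010-*, 1-00*, 1-01*, 1-10*, 10-0*, 100-*, 11-0*, 11-1*, 110-*, 111-*
[col 2] -10-, 1--0, 1-0-, 11--
Prime implicants: -010, -10-, 001-, 1--0, 1-0-, 11--
PI chart (minterm → PIs covering it):
  2 | -010,001-
  3 | 001-  (sole → essential)
  4 | -10-  (sole → essential)
  5 | -10-  (sole → essential)
  8 | 1--0,1-0-
  9 | 1-0-  (sole → essential)
  10 | -010,1--0
  12 | -10-,1--0,1-0-,11--
  13 | -10-,1-0-,11--
  14 | 1--0,11--
Essential prime implicants: -10-, 001-, 1-0-
Petrick residual → 1--0
Minimum SOP uses 4 PIs: bc' + a'b'c + ad' + ac'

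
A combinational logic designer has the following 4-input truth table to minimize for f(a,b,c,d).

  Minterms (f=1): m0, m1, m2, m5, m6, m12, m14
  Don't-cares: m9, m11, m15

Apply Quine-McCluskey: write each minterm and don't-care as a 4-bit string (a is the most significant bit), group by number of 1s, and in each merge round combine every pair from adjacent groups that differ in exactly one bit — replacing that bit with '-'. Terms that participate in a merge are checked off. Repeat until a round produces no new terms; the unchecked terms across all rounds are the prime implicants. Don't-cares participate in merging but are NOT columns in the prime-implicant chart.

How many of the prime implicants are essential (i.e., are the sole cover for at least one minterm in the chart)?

Round 0: 0000✓ 0001✓ 0010✓ 0101✓ 0110✓ 1001✓ 1011✓ 1100✓ 1110✓ 1111✓
Round 1: -001 -110 0-01 0-10 00-0 000- 1-11 10-1 11-0 111-
PIs = {-001, -110, 0-01, 0-10, 00-0, 000-, 1-11, 10-1, 11-0, 111-}
Coverage chart:
  m0: 00-0,000-
  m1: -001,0-01,000-
  m2: 0-10,00-0
  m5: 0-01 ←essential
  m6: -110,0-10
  m12: 11-0 ←essential
  m14: -110,11-0,111-
Essential: 0-01, 11-0

2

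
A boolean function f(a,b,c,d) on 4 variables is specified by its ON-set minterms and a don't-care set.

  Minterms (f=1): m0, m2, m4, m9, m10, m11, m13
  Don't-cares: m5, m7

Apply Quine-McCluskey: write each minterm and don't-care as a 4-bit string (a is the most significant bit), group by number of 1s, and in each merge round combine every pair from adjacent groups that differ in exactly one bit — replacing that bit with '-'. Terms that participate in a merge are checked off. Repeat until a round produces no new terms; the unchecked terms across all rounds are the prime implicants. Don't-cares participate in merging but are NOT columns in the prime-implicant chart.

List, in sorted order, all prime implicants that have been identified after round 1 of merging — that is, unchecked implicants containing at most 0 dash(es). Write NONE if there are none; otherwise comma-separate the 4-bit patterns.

NONE

size-2^0 implicants → 0000(✓)  0010(✓)  0100(✓)  0101(✓)  0111(✓)  1001(✓)  1010(✓)  1011(✓)  1101(✓)
size-2^1 implicants → -010  -101  0-00  00-0  01-1  010-  1-01  10-1  101-
Unchecked terms (primes): -010, -101, 0-00, 00-0, 01-1, 010-, 1-01, 10-1, 101-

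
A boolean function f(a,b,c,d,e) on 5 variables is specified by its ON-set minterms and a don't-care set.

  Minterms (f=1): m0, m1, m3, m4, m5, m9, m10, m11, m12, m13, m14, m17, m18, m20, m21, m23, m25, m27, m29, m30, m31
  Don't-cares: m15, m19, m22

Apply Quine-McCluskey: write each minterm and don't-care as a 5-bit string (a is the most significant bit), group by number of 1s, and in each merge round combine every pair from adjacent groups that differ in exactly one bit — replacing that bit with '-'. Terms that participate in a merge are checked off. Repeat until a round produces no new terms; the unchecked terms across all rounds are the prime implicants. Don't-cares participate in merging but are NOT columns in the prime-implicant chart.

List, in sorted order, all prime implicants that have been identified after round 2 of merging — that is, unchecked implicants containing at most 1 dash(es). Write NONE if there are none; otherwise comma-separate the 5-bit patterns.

size-2^0 implicants → 00000(✓)  00001(✓)  00011(✓)  00100(✓)  00101(✓)  01001(✓)  01010(✓)  01011(✓)  01100(✓)  01101(✓)  01110(✓)  01111(✓)  10001(✓)  10010(✓)  10011(✓)  10100(✓)  10101(✓)  10110(✓)  10111(✓)  11001(✓)  11011(✓)  11101(✓)  11110(✓)  11111(✓)
size-2^1 implicants → -0001(✓)  -0011(✓)  -0100(✓)  -0101(✓)  -1001(✓)  -1011(✓)  -1101(✓)  -1110(✓)  -1111(✓)  0-001(✓)  0-011(✓)  0-100(✓)  0-101(✓)  00-00(✓)  00-01(✓)  000-1(✓)  0000-(✓)  0010-(✓)  01-01(✓)  01-10(✓)  01-11(✓)  010-1(✓)  0101-(✓)  011-0(✓)  011-1(✓)  0110-(✓)  0111-(✓)  1-001(✓)  1-011(✓)  1-101(✓)  1-110(✓)  1-111(✓)  10-01(✓)  10-10(✓)  10-11(✓)  100-1(✓)  1001-(✓)  101-0(✓)  101-1(✓)  1010-(✓)  1011-(✓)  11-01(✓)  11-11(✓)  110-1(✓)  111-1(✓)  1111-(✓)
size-2^2 implicants → --001(✓)  --011(✓)  --101(✓)  -0-01(✓)  -00-1(✓)  -010-  -1-01(✓)  -1-11(✓)  -10-1(✓)  -11-1(✓)  -111-  0--01(✓)  0-0-1(✓)  0-10-  00-0-  01--1(✓)  01-1-  011--  1--01(✓)  1--11(✓)  1-0-1(✓)  1-1-1(✓)  1-11-  10--1(✓)  10-1-  101--  11--1(✓)
size-2^3 implicants → ---01  --0-1  -1--1  1---1
Unchecked terms (primes): ---01, --0-1, -010-, -1--1, -111-, 0-10-, 00-0-, 01-1-, 011--, 1---1, 1-11-, 10-1-, 101--

NONE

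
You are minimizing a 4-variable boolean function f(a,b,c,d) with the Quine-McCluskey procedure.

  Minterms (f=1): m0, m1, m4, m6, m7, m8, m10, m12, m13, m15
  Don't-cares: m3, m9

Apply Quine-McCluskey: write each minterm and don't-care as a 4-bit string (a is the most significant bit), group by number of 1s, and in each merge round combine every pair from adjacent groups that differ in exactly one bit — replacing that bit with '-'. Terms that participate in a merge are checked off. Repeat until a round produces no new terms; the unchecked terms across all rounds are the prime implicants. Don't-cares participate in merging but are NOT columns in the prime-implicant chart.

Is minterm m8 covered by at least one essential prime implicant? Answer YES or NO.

[col 0] 0000*, 0001*, 0011*, 0100*, 0110*, 0111*, 1000*, 1001*, 1010*, 1100*, 1101*, 1111*
[col 1] -000*, -001*, -100*, -111, 0-00*, 0-11, 00-1, 000-*, 01-0, 011-, 1-00*, 1-01*, 10-0, 100-*, 11-1, 110-*
[col 2] --00, -00-, 1-0-
Prime implicants: --00, -00-, -111, 0-11, 00-1, 01-0, 011-, 1-0-, 10-0, 11-1
PI chart (minterm → PIs covering it):
  0 | --00,-00-
  1 | -00-,00-1
  4 | --00,01-0
  6 | 01-0,011-
  7 | -111,0-11,011-
  8 | --00,-00-,1-0-,10-0
  10 | 10-0  (sole → essential)
  12 | --00,1-0-
  13 | 1-0-,11-1
  15 | -111,11-1
Essential prime implicants: 10-0

YES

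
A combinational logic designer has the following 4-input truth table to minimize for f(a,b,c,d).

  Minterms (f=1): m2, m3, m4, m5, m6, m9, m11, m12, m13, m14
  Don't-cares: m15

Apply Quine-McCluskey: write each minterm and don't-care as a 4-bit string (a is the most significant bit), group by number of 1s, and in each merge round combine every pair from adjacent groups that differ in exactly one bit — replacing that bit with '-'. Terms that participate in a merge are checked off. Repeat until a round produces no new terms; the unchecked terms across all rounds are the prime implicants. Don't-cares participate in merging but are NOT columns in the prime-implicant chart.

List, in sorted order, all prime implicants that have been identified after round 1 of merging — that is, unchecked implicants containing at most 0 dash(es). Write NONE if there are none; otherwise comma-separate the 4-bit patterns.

size-2^0 implicants → 0010(✓)  0011(✓)  0100(✓)  0101(✓)  0110(✓)  1001(✓)  1011(✓)  1100(✓)  1101(✓)  1110(✓)  1111(✓)
size-2^1 implicants → -011  -100(✓)  -101(✓)  -110(✓)  0-10  001-  01-0(✓)  010-(✓)  1-01(✓)  1-11(✓)  10-1(✓)  11-0(✓)  11-1(✓)  110-(✓)  111-(✓)
size-2^2 implicants → -1-0  -10-  1--1  11--
Unchecked terms (primes): -011, -1-0, -10-, 0-10, 001-, 1--1, 11--

NONE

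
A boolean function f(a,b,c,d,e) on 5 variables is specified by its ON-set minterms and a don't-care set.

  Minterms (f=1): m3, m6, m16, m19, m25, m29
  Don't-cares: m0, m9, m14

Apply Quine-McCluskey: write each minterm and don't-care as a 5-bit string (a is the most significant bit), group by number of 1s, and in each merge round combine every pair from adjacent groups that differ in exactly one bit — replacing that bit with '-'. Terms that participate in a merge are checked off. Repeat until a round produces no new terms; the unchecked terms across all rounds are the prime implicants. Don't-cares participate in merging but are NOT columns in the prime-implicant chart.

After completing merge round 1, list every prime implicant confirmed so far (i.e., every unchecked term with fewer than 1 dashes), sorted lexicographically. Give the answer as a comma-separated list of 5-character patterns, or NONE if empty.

NONE

[col 0] 00000*, 00011*, 00110*, 01001*, 01110*, 10000*, 10011*, 11001*, 11101*
[col 1] -0000, -0011, -1001, 0-110, 11-01
Prime implicants: -0000, -0011, -1001, 0-110, 11-01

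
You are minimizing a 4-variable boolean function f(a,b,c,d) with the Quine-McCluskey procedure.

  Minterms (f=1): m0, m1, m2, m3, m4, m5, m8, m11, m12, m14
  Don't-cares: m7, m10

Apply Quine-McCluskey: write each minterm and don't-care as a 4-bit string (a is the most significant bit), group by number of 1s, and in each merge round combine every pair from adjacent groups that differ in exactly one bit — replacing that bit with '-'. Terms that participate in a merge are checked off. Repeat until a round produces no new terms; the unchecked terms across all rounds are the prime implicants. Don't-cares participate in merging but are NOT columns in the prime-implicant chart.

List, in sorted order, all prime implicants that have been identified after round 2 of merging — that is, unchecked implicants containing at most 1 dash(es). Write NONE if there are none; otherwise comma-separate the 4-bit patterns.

NONE

[col 0] 0000*, 0001*, 0010*, 0011*, 0100*, 0101*, 0111*, 1000*, 1010*, 1011*, 1100*, 1110*
[col 1] -000*, -010*, -011*, -100*, 0-00*, 0-01*, 0-11*, 00-0*, 00-1*, 000-*, 001-*, 01-1*, 010-*, 1-00*, 1-10*, 10-0*, 101-*, 11-0*
[col 2] --00, -0-0, -01-, 0--1, 0-0-, 00--, 1--0
Prime implicants: --00, -0-0, -01-, 0--1, 0-0-, 00--, 1--0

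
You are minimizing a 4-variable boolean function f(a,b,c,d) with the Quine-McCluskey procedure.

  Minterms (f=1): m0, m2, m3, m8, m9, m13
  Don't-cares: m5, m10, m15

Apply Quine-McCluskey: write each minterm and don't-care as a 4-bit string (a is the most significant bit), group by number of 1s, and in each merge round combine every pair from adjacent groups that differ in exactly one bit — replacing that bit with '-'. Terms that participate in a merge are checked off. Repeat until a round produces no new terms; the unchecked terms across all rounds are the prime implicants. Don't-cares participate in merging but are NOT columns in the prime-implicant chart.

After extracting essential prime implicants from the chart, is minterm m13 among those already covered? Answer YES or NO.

NO

size-2^0 implicants → 0000(✓)  0010(✓)  0011(✓)  0101(✓)  1000(✓)  1001(✓)  1010(✓)  1101(✓)  1111(✓)
size-2^1 implicants → -000(✓)  -010(✓)  -101  00-0(✓)  001-  1-01  10-0(✓)  100-  11-1
size-2^2 implicants → -0-0
Unchecked terms (primes): -0-0, -101, 001-, 1-01, 100-, 11-1
Minterm coverage:
  m0 ⊆ -0-0 [E]
  m2 ⊆ -0-0,001-
  m3 ⊆ 001- [E]
  m8 ⊆ -0-0,100-
  m9 ⊆ 1-01,100-
  m13 ⊆ -101,1-01,11-1
E = {-0-0, 001-}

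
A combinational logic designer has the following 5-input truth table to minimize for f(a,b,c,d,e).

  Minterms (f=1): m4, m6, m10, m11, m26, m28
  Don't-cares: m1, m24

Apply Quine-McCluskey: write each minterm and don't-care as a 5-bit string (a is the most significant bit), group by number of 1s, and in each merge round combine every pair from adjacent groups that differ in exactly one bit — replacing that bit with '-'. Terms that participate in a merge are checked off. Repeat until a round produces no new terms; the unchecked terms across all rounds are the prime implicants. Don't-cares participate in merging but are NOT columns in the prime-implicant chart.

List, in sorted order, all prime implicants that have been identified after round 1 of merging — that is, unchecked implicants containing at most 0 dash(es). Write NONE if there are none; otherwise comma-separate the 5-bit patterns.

size-2^0 implicants → 00001  00100(✓)  00110(✓)  01010(✓)  01011(✓)  11000(✓)  11010(✓)  11100(✓)
size-2^1 implicants → -1010  001-0  0101-  11-00  110-0
Unchecked terms (primes): -1010, 00001, 001-0, 0101-, 11-00, 110-0

00001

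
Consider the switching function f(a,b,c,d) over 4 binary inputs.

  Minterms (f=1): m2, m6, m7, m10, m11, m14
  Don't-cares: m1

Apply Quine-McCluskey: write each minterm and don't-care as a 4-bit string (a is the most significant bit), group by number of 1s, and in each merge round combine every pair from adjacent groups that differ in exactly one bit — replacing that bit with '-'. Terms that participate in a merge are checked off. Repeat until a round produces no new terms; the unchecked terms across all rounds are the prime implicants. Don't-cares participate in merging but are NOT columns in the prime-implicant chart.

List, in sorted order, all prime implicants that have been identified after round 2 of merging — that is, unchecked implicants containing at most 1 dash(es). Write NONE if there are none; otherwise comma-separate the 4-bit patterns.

0001, 011-, 101-

Round 0: 0001 0010✓ 0110✓ 0111✓ 1010✓ 1011✓ 1110✓
Round 1: -010✓ -110✓ 0-10✓ 011- 1-10✓ 101-
Round 2: --10
PIs = {--10, 0001, 011-, 101-}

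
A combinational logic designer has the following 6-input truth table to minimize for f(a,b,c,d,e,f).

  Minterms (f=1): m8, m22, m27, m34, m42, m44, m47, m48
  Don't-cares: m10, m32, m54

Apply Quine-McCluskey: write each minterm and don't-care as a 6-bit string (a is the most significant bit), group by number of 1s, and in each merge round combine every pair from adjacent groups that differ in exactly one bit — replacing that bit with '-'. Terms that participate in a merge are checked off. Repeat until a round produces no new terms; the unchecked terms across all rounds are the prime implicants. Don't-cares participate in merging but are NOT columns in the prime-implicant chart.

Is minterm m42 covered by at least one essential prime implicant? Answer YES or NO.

Round 0: 001000✓ 001010✓ 010110✓ 011011 100000✓ 100010✓ 101010✓ 101100 101111 110000✓ 110110✓
Round 1: -01010 -10110 0010-0 1-0000 10-010 1000-0
PIs = {-01010, -10110, 0010-0, 011011, 1-0000, 10-010, 1000-0, 101100, 101111}
Coverage chart:
  m8: 0010-0 ←essential
  m22: -10110 ←essential
  m27: 011011 ←essential
  m34: 10-010,1000-0
  m42: -01010,10-010
  m44: 101100 ←essential
  m47: 101111 ←essential
  m48: 1-0000 ←essential
Essential: -10110, 0010-0, 011011, 1-0000, 101100, 101111

NO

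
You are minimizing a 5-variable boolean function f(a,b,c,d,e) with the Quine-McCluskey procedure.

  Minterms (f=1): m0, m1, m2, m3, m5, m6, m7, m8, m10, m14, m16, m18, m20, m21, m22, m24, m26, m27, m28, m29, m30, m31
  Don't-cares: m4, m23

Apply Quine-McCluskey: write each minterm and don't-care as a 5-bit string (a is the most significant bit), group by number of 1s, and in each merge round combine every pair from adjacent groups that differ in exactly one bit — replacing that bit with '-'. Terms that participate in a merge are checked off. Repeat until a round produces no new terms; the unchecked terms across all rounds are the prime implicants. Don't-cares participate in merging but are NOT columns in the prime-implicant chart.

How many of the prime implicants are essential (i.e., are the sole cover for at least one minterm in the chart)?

Round 0: 00000✓ 00001✓ 00010✓ 00011✓ 00100✓ 00101✓ 00110✓ 00111✓ 01000✓ 01010✓ 01110✓ 10000✓ 10010✓ 10100✓ 10101✓ 10110✓ 10111✓ 11000✓ 11010✓ 11011✓ 11100✓ 11101✓ 11110✓ 11111✓
Round 1: -0000✓ -0010✓ -0100✓ -0101✓ -0110✓ -0111✓ -1000✓ -1010✓ -1110✓ 0-000✓ 0-010✓ 0-110✓ 00-00✓ 00-01✓ 00-10✓ 00-11✓ 000-0✓ 000-1✓ 0000-✓ 0001-✓ 001-0✓ 001-1✓ 0010-✓ 0011-✓ 01-10✓ 010-0✓ 1-000✓ 1-010✓ 1-100✓ 1-101✓ 1-110✓ 1-111✓ 10-00✓ 10-10✓ 100-0✓ 101-0✓ 101-1✓ 1010-✓ 1011-✓ 11-00✓ 11-10✓ 11-11✓ 110-0✓ 1101-✓ 111-0✓ 111-1✓ 1110-✓ 1111-✓
Round 2: --000✓ --010✓ --110✓ -0-00✓ -0-10✓ -00-0✓ -01-0✓ -01-1✓ -010-✓ -011-✓ -1-10✓ -10-0✓ 0--10✓ 0-0-0✓ 00--0✓ 00--1✓ 00-0-✓ 00-1-✓ 000--✓ 001--✓ 1--00✓ 1--10✓ 1-0-0✓ 1-1-0✓ 1-1-1✓ 1-10-✓ 1-11-✓ 10--0✓ 101--✓ 11--0✓ 11-1- 111--✓
Round 3: ---10 --0-0 -0--0 -01-- 00--- 1---0 1-1--
PIs = {---10, --0-0, -0--0, -01--, 00---, 1---0, 1-1--, 11-1-}
Coverage chart:
  m0: --0-0,-0--0,00---
  m1: 00--- ←essential
  m2: ---10,--0-0,-0--0,00---
  m3: 00--- ←essential
  m5: -01--,00---
  m6: ---10,-0--0,-01--,00---
  m7: -01--,00---
  m8: --0-0 ←essential
  m10: ---10,--0-0
  m14: ---10 ←essential
  m16: --0-0,-0--0,1---0
  m18: ---10,--0-0,-0--0,1---0
  m20: -0--0,-01--,1---0,1-1--
  m21: -01--,1-1--
  m22: ---10,-0--0,-01--,1---0,1-1--
  m24: --0-0,1---0
  m26: ---10,--0-0,1---0,11-1-
  m27: 11-1- ←essential
  m28: 1---0,1-1--
  m29: 1-1-- ←essential
  m30: ---10,1---0,1-1--,11-1-
  m31: 1-1--,11-1-
Essential: ---10, --0-0, 00---, 1-1--, 11-1-

5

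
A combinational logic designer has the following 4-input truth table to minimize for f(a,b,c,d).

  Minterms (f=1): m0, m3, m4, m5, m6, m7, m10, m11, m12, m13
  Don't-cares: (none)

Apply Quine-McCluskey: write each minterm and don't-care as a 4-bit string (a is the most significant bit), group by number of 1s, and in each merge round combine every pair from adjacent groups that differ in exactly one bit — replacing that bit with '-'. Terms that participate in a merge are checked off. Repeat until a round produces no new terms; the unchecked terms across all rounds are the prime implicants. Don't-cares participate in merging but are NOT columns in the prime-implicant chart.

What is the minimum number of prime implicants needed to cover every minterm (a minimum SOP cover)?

[col 0] 0000*, 0011*, 0100*, 0101*, 0110*, 0111*, 1010*, 1011*, 1100*, 1101*
[col 1] -011, -100*, -101*, 0-00, 0-11, 01-0*, 01-1*, 010-*, 011-*, 101-, 110-*
[col 2] -10-, 01--
Prime implicants: -011, -10-, 0-00, 0-11, 01--, 101-
PI chart (minterm → PIs covering it):
  0 | 0-00  (sole → essential)
  3 | -011,0-11
  4 | -10-,0-00,01--
  5 | -10-,01--
  6 | 01--  (sole → essential)
  7 | 0-11,01--
  10 | 101-  (sole → essential)
  11 | -011,101-
  12 | -10-  (sole → essential)
  13 | -10-  (sole → essential)
Essential prime implicants: -10-, 0-00, 01--, 101-
Petrick residual → -011
Minimum SOP uses 5 PIs: b'cd + bc' + a'c'd' + a'b + ab'c

5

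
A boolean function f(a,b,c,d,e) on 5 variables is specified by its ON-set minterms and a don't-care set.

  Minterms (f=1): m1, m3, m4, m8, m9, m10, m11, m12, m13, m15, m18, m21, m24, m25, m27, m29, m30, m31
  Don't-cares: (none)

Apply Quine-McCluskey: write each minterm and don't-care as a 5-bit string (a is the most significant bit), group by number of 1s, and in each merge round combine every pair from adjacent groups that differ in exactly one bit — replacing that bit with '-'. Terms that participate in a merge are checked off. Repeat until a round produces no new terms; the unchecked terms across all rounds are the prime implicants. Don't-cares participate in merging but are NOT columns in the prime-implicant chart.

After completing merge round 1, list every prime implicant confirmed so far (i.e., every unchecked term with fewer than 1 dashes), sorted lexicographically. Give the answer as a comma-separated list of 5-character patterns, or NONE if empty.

[col 0] 00001*, 00011*, 00100*, 01000*, 01001*, 01010*, 01011*, 01100*, 01101*, 01111*, 10010, 10101*, 11000*, 11001*, 11011*, 11101*, 11110*, 11111*
[col 1] -1000*, -1001*, -1011*, -1101*, -1111*, 0-001*, 0-011*, 0-100, 000-1*, 01-00*, 01-01*, 01-11*, 010-0*, 010-1*, 0100-*, 0101-*, 011-1*, 0110-*, 1-101, 11-01*, 11-11*, 110-1*, 1100-*, 111-1*, 1111-
[col 2] -1-01*, -1-11*, -10-1*, -100-, -11-1*, 0-0-1, 01--1*, 01-0-, 010--, 11--1*
[col 3] -1--1
Prime implicants: -1--1, -100-, 0-0-1, 0-100, 01-0-, 010--, 1-101, 10010, 1111-

10010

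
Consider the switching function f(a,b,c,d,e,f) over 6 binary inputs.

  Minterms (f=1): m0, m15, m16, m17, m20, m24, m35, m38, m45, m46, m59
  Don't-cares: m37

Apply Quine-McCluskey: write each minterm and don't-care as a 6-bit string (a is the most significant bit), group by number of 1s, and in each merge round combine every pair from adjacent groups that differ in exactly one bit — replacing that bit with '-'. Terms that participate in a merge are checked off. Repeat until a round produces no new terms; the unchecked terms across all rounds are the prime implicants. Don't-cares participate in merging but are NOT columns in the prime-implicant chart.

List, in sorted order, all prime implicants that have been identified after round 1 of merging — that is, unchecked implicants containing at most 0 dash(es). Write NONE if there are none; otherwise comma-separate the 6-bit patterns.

size-2^0 implicants → 000000(✓)  001111  010000(✓)  010001(✓)  010100(✓)  011000(✓)  100011  100101(✓)  100110(✓)  101101(✓)  101110(✓)  111011
size-2^1 implicants → 0-0000  01-000  010-00  01000-  10-101  10-110
Unchecked terms (primes): 0-0000, 001111, 01-000, 010-00, 01000-, 10-101, 10-110, 100011, 111011

001111, 100011, 111011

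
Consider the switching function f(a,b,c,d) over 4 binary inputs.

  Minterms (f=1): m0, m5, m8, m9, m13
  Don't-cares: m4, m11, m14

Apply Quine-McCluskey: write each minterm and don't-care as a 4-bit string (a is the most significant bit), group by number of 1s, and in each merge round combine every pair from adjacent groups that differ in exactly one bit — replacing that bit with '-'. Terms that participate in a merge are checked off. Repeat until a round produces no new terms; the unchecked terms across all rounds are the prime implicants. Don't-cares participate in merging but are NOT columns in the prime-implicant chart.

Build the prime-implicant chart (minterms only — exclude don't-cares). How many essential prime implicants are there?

[col 0] 0000*, 0100*, 0101*, 1000*, 1001*, 1011*, 1101*, 1110
[col 1] -000, -101, 0-00, 010-, 1-01, 10-1, 100-
Prime implicants: -000, -101, 0-00, 010-, 1-01, 10-1, 100-, 1110
PI chart (minterm → PIs covering it):
  0 | -000,0-00
  5 | -101,010-
  8 | -000,100-
  9 | 1-01,10-1,100-
  13 | -101,1-01
(no essential prime implicants)

0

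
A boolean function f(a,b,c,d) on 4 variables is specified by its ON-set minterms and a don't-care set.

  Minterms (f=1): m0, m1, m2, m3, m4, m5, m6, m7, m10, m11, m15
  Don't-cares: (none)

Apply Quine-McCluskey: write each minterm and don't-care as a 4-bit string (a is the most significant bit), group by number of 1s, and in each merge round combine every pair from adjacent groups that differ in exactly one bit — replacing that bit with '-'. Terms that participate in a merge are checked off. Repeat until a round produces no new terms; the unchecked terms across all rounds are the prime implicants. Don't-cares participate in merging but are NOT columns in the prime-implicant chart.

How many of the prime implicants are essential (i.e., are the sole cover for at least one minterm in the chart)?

3

size-2^0 implicants → 0000(✓)  0001(✓)  0010(✓)  0011(✓)  0100(✓)  0101(✓)  0110(✓)  0111(✓)  1010(✓)  1011(✓)  1111(✓)
size-2^1 implicants → -010(✓)  -011(✓)  -111(✓)  0-00(✓)  0-01(✓)  0-10(✓)  0-11(✓)  00-0(✓)  00-1(✓)  000-(✓)  001-(✓)  01-0(✓)  01-1(✓)  010-(✓)  011-(✓)  1-11(✓)  101-(✓)
size-2^2 implicants → --11  -01-  0--0(✓)  0--1(✓)  0-0-(✓)  0-1-(✓)  00--(✓)  01--(✓)
size-2^3 implicants → 0---
Unchecked terms (primes): --11, -01-, 0---
Minterm coverage:
  m0 ⊆ 0--- [E]
  m1 ⊆ 0--- [E]
  m2 ⊆ -01-,0---
  m3 ⊆ --11,-01-,0---
  m4 ⊆ 0--- [E]
  m5 ⊆ 0--- [E]
  m6 ⊆ 0--- [E]
  m7 ⊆ --11,0---
  m10 ⊆ -01- [E]
  m11 ⊆ --11,-01-
  m15 ⊆ --11 [E]
E = {--11, -01-, 0---}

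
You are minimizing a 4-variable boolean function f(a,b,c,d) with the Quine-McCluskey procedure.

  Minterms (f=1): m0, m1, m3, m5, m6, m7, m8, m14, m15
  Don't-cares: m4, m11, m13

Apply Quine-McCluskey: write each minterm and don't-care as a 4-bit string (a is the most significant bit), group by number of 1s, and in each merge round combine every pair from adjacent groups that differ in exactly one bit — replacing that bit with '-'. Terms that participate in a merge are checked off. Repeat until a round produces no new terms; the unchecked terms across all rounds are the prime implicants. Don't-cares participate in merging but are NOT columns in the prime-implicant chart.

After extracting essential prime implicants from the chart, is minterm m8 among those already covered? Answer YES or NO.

YES

[col 0] 0000*, 0001*, 0011*, 0100*, 0101*, 0110*, 0111*, 1000*, 1011*, 1101*, 1110*, 1111*
[col 1] -000, -011*, -101*, -110*, -111*, 0-00*, 0-01*, 0-11*, 00-1*, 000-*, 01-0*, 01-1*, 010-*, 011-*, 1-11*, 11-1*, 111-*
[col 2] --11, -1-1, -11-, 0--1, 0-0-, 01--
Prime implicants: --11, -000, -1-1, -11-, 0--1, 0-0-, 01--
PI chart (minterm → PIs covering it):
  0 | -000,0-0-
  1 | 0--1,0-0-
  3 | --11,0--1
  5 | -1-1,0--1,0-0-,01--
  6 | -11-,01--
  7 | --11,-1-1,-11-,0--1,01--
  8 | -000  (sole → essential)
  14 | -11-  (sole → essential)
  15 | --11,-1-1,-11-
Essential prime implicants: -000, -11-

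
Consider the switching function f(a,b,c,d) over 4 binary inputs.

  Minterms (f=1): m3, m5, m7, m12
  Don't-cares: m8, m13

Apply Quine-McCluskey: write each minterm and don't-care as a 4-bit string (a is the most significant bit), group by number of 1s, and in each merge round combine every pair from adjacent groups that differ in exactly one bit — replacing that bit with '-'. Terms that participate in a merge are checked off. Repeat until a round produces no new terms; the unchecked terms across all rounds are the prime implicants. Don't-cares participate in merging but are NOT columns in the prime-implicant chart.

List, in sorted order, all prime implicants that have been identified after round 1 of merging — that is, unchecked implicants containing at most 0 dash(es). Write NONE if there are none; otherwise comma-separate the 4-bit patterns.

NONE

[col 0] 0011*, 0101*, 0111*, 1000*, 1100*, 1101*
[col 1] -101, 0-11, 01-1, 1-00, 110-
Prime implicants: -101, 0-11, 01-1, 1-00, 110-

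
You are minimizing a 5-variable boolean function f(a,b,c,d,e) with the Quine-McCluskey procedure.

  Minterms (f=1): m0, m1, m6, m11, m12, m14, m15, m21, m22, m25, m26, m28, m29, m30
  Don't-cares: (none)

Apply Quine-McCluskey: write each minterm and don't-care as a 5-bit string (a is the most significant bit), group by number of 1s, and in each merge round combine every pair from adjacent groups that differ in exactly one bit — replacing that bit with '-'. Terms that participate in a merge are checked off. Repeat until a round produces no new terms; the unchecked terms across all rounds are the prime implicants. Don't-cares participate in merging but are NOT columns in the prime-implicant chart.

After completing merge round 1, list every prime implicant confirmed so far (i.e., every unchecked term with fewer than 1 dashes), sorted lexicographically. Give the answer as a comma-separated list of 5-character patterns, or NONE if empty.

NONE

Round 0: 00000✓ 00001✓ 00110✓ 01011✓ 01100✓ 01110✓ 01111✓ 10101✓ 10110✓ 11001✓ 11010✓ 11100✓ 11101✓ 11110✓
Round 1: -0110✓ -1100✓ -1110✓ 0-110✓ 0000- 01-11 011-0✓ 0111- 1-101 1-110✓ 11-01 11-10 111-0✓ 1110-
Round 2: --110 -11-0
PIs = {--110, -11-0, 0000-, 01-11, 0111-, 1-101, 11-01, 11-10, 1110-}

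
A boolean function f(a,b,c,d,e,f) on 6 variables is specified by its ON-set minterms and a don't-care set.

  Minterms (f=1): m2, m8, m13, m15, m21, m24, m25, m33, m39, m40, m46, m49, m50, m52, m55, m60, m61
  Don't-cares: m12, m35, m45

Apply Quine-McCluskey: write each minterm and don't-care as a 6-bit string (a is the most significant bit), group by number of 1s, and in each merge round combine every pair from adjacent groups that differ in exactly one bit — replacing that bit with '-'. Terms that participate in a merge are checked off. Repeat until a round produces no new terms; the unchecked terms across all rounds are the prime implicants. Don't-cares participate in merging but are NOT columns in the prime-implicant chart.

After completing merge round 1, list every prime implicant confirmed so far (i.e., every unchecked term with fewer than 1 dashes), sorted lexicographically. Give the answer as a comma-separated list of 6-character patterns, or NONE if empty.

000010, 010101, 101110, 110010

[col 0] 000010, 001000*, 001100*, 001101*, 001111*, 010101, 011000*, 011001*, 100001*, 100011*, 100111*, 101000*, 101101*, 101110, 110001*, 110010, 110100*, 110111*, 111100*, 111101*
[col 1] -01000, -01101, 0-1000, 001-00, 0011-1, 00110-, 01100-, 1-0001, 1-0111, 1-1101, 100-11, 1000-1, 11-100, 11110-
Prime implicants: -01000, -01101, 0-1000, 000010, 001-00, 0011-1, 00110-, 010101, 01100-, 1-0001, 1-0111, 1-1101, 100-11, 1000-1, 101110, 11-100, 110010, 11110-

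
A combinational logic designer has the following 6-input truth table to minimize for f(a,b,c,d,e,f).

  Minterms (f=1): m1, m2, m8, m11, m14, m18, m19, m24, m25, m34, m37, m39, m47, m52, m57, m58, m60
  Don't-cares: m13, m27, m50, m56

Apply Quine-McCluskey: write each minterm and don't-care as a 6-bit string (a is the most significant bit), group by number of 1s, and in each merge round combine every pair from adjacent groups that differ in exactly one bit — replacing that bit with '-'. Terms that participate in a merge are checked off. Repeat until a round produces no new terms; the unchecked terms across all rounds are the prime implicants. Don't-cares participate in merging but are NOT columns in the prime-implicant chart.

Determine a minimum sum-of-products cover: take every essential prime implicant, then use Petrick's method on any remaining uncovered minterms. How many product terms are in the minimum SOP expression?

11

size-2^0 implicants → 000001  000010(✓)  001000(✓)  001011(✓)  001101  001110  010010(✓)  010011(✓)  011000(✓)  011001(✓)  011011(✓)  100010(✓)  100101(✓)  100111(✓)  101111(✓)  110010(✓)  110100(✓)  111000(✓)  111001(✓)  111010(✓)  111100(✓)
size-2^1 implicants → -00010(✓)  -10010(✓)  -11000(✓)  -11001(✓)  0-0010(✓)  0-1000  0-1011  01-011  01001-  0110-1  01100-(✓)  1-0010(✓)  10-111  1001-1  11-010  11-100  111-00  1110-0  11100-(✓)
size-2^2 implicants → --0010  -1100-
Unchecked terms (primes): --0010, -1100-, 0-1000, 0-1011, 000001, 001101, 001110, 01-011, 01001-, 0110-1, 10-111, 1001-1, 11-010, 11-100, 111-00, 1110-0
Minterm coverage:
  m1 ⊆ 000001 [E]
  m2 ⊆ --0010 [E]
  m8 ⊆ 0-1000 [E]
  m11 ⊆ 0-1011 [E]
  m14 ⊆ 001110 [E]
  m18 ⊆ --0010,01001-
  m19 ⊆ 01-011,01001-
  m24 ⊆ -1100-,0-1000
  m25 ⊆ -1100-,0110-1
  m34 ⊆ --0010 [E]
  m37 ⊆ 1001-1 [E]
  m39 ⊆ 10-111,1001-1
  m47 ⊆ 10-111 [E]
  m52 ⊆ 11-100 [E]
  m57 ⊆ -1100- [E]
  m58 ⊆ 11-010,1110-0
  m60 ⊆ 11-100,111-00
E = {--0010, -1100-, 0-1000, 0-1011, 000001, 001110, 10-111, 1001-1, 11-100}
Petrick residual → 01-011, 11-010
Cover = c'd'ef' + bcd'e' + a'cd'e'f' + a'cd'ef + a'b'c'd'e'f + a'b'cdef' + a'bd'ef + ab'def + ab'c'df + abd'ef' + abde'f'  |cover|=11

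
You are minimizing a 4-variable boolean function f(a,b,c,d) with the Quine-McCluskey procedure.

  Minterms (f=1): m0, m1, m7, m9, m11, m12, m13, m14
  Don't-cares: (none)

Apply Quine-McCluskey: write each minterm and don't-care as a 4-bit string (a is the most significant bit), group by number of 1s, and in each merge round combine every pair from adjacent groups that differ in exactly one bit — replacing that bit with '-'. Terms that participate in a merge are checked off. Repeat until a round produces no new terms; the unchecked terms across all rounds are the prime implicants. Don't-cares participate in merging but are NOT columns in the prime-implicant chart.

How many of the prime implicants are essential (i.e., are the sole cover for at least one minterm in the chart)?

Round 0: 0000✓ 0001✓ 0111 1001✓ 1011✓ 1100✓ 1101✓ 1110✓
Round 1: -001 000- 1-01 10-1 11-0 110-
PIs = {-001, 000-, 0111, 1-01, 10-1, 11-0, 110-}
Coverage chart:
  m0: 000- ←essential
  m1: -001,000-
  m7: 0111 ←essential
  m9: -001,1-01,10-1
  m11: 10-1 ←essential
  m12: 11-0,110-
  m13: 1-01,110-
  m14: 11-0 ←essential
Essential: 000-, 0111, 10-1, 11-0

4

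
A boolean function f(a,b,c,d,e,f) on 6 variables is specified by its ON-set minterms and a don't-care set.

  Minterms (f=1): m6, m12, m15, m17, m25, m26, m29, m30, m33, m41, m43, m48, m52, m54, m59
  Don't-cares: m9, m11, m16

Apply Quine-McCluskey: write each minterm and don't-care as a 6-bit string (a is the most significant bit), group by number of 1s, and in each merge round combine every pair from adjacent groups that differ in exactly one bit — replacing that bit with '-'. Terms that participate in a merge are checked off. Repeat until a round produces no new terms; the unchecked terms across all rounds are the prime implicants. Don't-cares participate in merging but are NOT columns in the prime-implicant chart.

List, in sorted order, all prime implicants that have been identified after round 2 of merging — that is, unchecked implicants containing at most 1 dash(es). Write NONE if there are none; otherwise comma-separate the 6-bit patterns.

-10000, 0-1001, 000110, 001-11, 001100, 01-001, 01000-, 011-01, 011-10, 1-1011, 10-001, 110-00, 1101-0

[col 0] 000110, 001001*, 001011*, 001100, 001111*, 010000*, 010001*, 011001*, 011010*, 011101*, 011110*, 100001*, 101001*, 101011*, 110000*, 110100*, 110110*, 111011*
[col 1] -01001*, -01011*, -10000, 0-1001, 001-11, 0010-1*, 01-001, 01000-, 011-01, 011-10, 1-1011, 10-001, 1010-1*, 110-00, 1101-0
[col 2] -010-1
Prime implicants: -010-1, -10000, 0-1001, 000110, 001-11, 001100, 01-001, 01000-, 011-01, 011-10, 1-1011, 10-001, 110-00, 1101-0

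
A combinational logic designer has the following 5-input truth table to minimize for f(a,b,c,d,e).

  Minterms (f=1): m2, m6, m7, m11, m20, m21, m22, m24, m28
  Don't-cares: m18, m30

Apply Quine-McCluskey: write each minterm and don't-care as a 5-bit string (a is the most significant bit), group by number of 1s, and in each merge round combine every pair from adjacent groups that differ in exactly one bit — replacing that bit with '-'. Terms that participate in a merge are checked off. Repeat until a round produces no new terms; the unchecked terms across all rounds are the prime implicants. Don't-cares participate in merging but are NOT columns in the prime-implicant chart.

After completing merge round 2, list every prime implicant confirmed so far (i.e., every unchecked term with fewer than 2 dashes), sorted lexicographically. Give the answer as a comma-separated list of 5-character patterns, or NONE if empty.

Round 0: 00010✓ 00110✓ 00111✓ 01011 10010✓ 10100✓ 10101✓ 10110✓ 11000✓ 11100✓ 11110✓
Round 1: -0010✓ -0110✓ 00-10✓ 0011- 1-100✓ 1-110✓ 10-10✓ 101-0✓ 1010- 11-00 111-0✓
Round 2: -0-10 1-1-0
PIs = {-0-10, 0011-, 01011, 1-1-0, 1010-, 11-00}

0011-, 01011, 1010-, 11-00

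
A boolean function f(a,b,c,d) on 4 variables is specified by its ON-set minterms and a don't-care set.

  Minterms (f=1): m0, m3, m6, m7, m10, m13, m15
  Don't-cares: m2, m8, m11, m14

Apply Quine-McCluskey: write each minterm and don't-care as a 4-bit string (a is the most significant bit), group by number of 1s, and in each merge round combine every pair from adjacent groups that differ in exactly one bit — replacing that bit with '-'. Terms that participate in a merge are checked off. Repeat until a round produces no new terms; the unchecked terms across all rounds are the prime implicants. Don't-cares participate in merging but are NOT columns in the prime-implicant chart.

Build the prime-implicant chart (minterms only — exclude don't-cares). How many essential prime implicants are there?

3

[col 0] 0000*, 0010*, 0011*, 0110*, 0111*, 1000*, 1010*, 1011*, 1101*, 1110*, 1111*
[col 1] -000*, -010*, -011*, -110*, -111*, 0-10*, 0-11*, 00-0*, 001-*, 011-*, 1-10*, 1-11*, 10-0*, 101-*, 11-1, 111-*
[col 2] --10*, --11*, -0-0, -01-*, -11-*, 0-1-*, 1-1-*
[col 3] --1-
Prime implicants: --1-, -0-0, 11-1
PI chart (minterm → PIs covering it):
  0 | -0-0  (sole → essential)
  3 | --1-  (sole → essential)
  6 | --1-  (sole → essential)
  7 | --1-  (sole → essential)
  10 | --1-,-0-0
  13 | 11-1  (sole → essential)
  15 | --1-,11-1
Essential prime implicants: --1-, -0-0, 11-1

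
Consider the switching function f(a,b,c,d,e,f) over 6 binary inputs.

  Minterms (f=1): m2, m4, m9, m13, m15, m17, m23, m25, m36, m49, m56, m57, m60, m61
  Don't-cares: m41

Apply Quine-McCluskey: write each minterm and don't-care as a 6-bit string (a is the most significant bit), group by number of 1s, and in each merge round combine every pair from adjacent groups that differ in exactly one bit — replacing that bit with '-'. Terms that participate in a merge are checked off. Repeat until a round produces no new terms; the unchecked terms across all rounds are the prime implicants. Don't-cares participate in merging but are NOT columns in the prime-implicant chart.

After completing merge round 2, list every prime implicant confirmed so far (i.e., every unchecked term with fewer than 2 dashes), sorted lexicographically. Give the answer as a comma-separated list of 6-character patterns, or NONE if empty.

[col 0] 000010, 000100*, 001001*, 001101*, 001111*, 010001*, 010111, 011001*, 100100*, 101001*, 110001*, 111000*, 111001*, 111100*, 111101*
[col 1] -00100, -01001*, -10001*, -11001*, 0-1001*, 001-01, 0011-1, 01-001*, 1-1001*, 11-001*, 111-00*, 111-01*, 11100-*, 11110-*
[col 2] --1001, -1-001, 111-0-
Prime implicants: --1001, -00100, -1-001, 000010, 001-01, 0011-1, 010111, 111-0-

-00100, 000010, 001-01, 0011-1, 010111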